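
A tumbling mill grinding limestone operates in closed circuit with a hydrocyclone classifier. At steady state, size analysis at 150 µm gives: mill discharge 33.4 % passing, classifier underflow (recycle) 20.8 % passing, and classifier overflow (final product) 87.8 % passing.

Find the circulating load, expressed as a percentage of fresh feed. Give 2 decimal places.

Let r = R/F. Size balance at 150 µm:
r = (o − d)/(d − u)
r = (87.8 − 33.4)/(33.4 − 20.8) = 54.4/12.6 = 4.3175
CL = 100·r = 431.75 %

CL = 431.75 %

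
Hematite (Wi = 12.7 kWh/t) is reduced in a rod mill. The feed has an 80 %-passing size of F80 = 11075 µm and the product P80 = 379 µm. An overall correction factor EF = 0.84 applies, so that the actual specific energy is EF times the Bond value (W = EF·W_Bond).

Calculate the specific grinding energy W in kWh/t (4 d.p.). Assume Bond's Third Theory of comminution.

W = 10 Wi (P80^-0.5 − F80^-0.5)
1/√379 = 0.051367;  1/√11075 = 0.009502
W = 10·12.7·(0.051367 − 0.009502) = 5.3168 kWh/t
With EF = 0.84: W = 5.3168·0.84 = 4.4661 kWh/t

W = 4.4661 kWh/t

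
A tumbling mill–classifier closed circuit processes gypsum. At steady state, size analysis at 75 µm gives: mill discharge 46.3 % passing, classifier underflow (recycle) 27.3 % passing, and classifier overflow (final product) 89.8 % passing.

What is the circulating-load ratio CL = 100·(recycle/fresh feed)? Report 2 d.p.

CL = 228.95 %

Balance %-passing 75 µm (r = R/F):
d + r·d = r·u + o → r(d−u) = o−d
r = (89.8 − 46.3)/(46.3 − 27.3) = 43.5/19.0 = 2.2895
CL = 100·r = 228.95 %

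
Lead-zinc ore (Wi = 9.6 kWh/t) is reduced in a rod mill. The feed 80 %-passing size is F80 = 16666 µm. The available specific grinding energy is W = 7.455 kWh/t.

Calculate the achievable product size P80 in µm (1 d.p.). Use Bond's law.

Bond: W = 10·Wi·(1/√P80 − 1/√F80)
⇒ 1/√P80 = W/(10·Wi) + 1/√F80
  = 7.4550/(10·9.6) + 1/√16666 = 0.077656 + 0.007746 = 0.085402
P80 = (1/0.085402)² = 11.7093² = 137.11 µm

P80 = 137.1 µm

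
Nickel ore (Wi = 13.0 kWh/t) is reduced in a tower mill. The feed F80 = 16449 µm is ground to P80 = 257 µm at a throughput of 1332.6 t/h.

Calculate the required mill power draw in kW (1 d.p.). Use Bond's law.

P = 9455.5 kW

W_Bond = 10·Wi·(1/√P₈₀ − 1/√F₈₀)
W = 10·13.0·(1/√257 − 1/√16449) = 10·13.0·(0.054581) = 7.0956 kWh/t
P_mill = W·ṁ = 7.0956·1332.6 = 9455.5 kW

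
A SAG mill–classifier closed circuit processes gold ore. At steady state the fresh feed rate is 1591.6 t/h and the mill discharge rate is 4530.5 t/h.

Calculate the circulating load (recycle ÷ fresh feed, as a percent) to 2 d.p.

Mill node: discharge = fresh + recycle.
R = M − F = 4530.5 − 1591.6 = 2938.9 t/h
CL = 100·R/F = 100·2938.9/1591.6 = 184.65 %

CL = 184.65 %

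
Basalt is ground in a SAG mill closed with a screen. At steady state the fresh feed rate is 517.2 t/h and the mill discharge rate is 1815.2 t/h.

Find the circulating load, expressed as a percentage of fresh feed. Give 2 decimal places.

CL = 250.97 %

Discharge = new feed + return, hence
R = M − F = 1815.2 − 517.2 = 1298.0 t/h
CL = 100·R/F = 100·1298.0/517.2 = 250.97 %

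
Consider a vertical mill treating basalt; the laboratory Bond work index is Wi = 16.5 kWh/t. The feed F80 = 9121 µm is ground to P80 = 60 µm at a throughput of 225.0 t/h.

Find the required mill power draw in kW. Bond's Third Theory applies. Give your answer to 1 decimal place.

P = 4404.1 kW

Bond:  W = 10 Wi (1/√P − 1/√F)
W = 10·16.5·(1/√60 − 1/√9121) = 10·16.5·(0.118629) = 19.5737 kWh/t
Mill draw = 19.5737 × 225.0 = 4404.1 kW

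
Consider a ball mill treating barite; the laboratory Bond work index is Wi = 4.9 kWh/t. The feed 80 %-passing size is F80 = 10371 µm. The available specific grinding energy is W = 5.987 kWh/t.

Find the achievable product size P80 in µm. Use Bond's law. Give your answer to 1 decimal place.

W = 10 Wi (P80^-0.5 − F80^-0.5)
⇒ 1/√P80 = W/(10·Wi) + 1/√F80
  = 5.9870/(10·4.9) + 1/√10371 = 0.122184 + 0.009820 = 0.132003
P80 = (1/0.132003)² = 7.5756² = 57.39 µm

P80 = 57.4 µm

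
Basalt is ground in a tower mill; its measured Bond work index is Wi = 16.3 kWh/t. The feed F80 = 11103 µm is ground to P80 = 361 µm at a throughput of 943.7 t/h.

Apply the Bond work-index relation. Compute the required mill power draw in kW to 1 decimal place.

W = 10 Wi / √P80 − 10 Wi / √F80
W = 10·16.3·(1/√361 − 1/√11103) = 10·16.3·(0.043141) = 7.0320 kWh/t
P_mill = W·ṁ = 7.0320·943.7 = 6636.1 kW

P = 6636.1 kW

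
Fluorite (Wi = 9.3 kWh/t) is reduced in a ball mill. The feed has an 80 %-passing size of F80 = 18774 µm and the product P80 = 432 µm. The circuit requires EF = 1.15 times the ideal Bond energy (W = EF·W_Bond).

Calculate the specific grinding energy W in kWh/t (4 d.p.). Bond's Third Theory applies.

W = 4.3651 kWh/t

W = 10 Wi (1/√P80 − 1/√F80)  [Bond]
1/√432 = 0.048113;  1/√18774 = 0.007298
W = 10·9.3·(0.048113 − 0.007298) = 3.7957 kWh/t
W_actual = 1.15 × 3.7957 = 4.3651 kWh/t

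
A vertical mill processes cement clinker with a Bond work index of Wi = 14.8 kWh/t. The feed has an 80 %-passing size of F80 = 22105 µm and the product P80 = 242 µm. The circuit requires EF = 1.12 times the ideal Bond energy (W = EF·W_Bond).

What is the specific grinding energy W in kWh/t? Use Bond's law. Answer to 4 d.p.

W = 9.5406 kWh/t

Bond:  W = 10 Wi (1/√P − 1/√F)
1/√242 = 0.064282;  1/√22105 = 0.006726
W = 10·14.8·(0.064282 − 0.006726) = 8.5184 kWh/t
With EF = 1.12: W = 8.5184·1.12 = 9.5406 kWh/t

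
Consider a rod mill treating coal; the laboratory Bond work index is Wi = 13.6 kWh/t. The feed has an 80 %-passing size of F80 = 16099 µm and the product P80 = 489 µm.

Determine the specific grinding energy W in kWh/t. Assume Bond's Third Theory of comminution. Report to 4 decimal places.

W = 5.0783 kWh/t

W = 10·Wi·[P80^(−½) − F80^(−½)]
1/√489 = 0.045222;  1/√16099 = 0.007881
W = 10·13.6·(0.045222 − 0.007881) = 5.0783 kWh/t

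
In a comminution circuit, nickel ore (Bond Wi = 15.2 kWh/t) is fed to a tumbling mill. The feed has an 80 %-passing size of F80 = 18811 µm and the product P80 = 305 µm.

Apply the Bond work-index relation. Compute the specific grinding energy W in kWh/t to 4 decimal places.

W = 7.5952 kWh/t

Bond: W = 10·Wi·(1/√P80 − 1/√F80)
1/√305 = 0.057260;  1/√18811 = 0.007291
W = 10·15.2·(0.057260 − 0.007291) = 7.5952 kWh/t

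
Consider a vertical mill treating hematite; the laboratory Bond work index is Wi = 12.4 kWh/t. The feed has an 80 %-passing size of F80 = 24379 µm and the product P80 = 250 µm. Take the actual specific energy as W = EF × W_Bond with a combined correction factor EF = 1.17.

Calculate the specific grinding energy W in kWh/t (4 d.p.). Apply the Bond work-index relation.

W = 10·Wi·[P80^(−½) − F80^(−½)]
1/√250 = 0.063246;  1/√24379 = 0.006405
W = 10·12.4·(0.063246 − 0.006405) = 7.0483 kWh/t
Corrected W = EF·W_Bond = 1.17·7.0483 = 8.2465 kWh/t

W = 8.2465 kWh/t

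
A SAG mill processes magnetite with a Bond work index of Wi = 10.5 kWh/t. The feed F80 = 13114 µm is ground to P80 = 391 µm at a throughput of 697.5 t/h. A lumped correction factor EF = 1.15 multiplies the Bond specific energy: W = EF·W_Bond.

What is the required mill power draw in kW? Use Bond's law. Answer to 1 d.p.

Bond: W = 10·Wi·(1/√P80 − 1/√F80)
W = 10·10.5·(1/√391 − 1/√13114) = 10·10.5·(0.041840) = 4.3932 kWh/t
Corrected W = EF·W_Bond = 1.15·4.3932 = 5.0522 kWh/t
Power = W × throughput = 5.0522 kWh/t × 697.5 t/h = 3523.9 kW

P = 3523.9 kW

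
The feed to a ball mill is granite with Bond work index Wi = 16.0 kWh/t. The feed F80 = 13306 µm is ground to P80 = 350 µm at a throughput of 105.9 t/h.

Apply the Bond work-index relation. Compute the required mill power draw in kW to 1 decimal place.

P = 758.8 kW

Bond: W = 10·Wi·(1/√P80 − 1/√F80)
W = 10·16.0·(1/√350 − 1/√13306) = 10·16.0·(0.044783) = 7.1653 kWh/t
Mill draw = 7.1653 × 105.9 = 758.8 kW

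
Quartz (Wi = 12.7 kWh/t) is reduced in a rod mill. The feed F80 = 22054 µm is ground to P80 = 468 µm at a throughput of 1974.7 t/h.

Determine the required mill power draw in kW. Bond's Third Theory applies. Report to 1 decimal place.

W = 10 Wi (1/√P80 − 1/√F80)  [Bond]
W = 10·12.7·(1/√468 − 1/√22054) = 10·12.7·(0.039491) = 5.0154 kWh/t
Mill draw = 5.0154 × 1974.7 = 9903.9 kW

P = 9903.9 kW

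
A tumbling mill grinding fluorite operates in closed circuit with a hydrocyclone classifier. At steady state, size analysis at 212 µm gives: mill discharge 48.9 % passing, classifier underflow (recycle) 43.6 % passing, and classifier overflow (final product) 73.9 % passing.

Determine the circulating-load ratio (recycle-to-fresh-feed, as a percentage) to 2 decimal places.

CL = 471.70 %

Balance %-passing 212 µm (r = R/F):
r = (o − d)/(d − u)
r = (73.9 − 48.9)/(48.9 − 43.6) = 25.0/5.3 = 4.7170
CL = 100·r = 471.70 %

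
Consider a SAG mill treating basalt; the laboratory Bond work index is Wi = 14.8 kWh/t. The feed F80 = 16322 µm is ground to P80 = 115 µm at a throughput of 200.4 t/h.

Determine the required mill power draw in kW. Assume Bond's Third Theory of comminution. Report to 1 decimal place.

Bond: W = 10·Wi·(1/√P80 − 1/√F80)
W = 10·14.8·(1/√115 − 1/√16322) = 10·14.8·(0.085423) = 12.6426 kWh/t
Mill draw = 12.6426 × 200.4 = 2533.6 kW

P = 2533.6 kW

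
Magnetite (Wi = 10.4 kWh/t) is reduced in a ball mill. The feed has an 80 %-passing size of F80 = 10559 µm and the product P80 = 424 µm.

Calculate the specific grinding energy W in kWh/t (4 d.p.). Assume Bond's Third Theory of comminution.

W = 10 Wi (1/√P80 − 1/√F80)  [Bond]
1/√424 = 0.048564;  1/√10559 = 0.009732
W = 10·10.4·(0.048564 − 0.009732) = 4.0386 kWh/t

W = 4.0386 kWh/t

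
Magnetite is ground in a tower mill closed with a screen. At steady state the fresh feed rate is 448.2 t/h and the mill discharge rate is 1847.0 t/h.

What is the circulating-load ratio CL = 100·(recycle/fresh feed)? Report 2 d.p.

Discharge = new feed + return, hence
R = M − F = 1847.0 − 448.2 = 1398.8 t/h
CL = 100·R/F = 100·1398.8/448.2 = 312.09 %

CL = 312.09 %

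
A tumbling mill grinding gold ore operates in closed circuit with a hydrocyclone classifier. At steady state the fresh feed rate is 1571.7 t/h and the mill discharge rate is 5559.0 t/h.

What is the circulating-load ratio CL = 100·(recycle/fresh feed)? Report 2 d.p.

CL = 253.69 %

Mill node: discharge = fresh + recycle.
R = M − F = 5559.0 − 1571.7 = 3987.3 t/h
CL = 100·R/F = 100·3987.3/1571.7 = 253.69 %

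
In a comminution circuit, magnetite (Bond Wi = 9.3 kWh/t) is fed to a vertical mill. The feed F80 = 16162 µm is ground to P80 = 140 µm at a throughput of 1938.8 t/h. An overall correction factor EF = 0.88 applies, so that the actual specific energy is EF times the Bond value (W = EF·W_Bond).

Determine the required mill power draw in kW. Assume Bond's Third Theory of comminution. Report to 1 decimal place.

Bond:  W = 10 Wi (1/√P − 1/√F)
W = 10·9.3·(1/√140 − 1/√16162) = 10·9.3·(0.076649) = 7.1284 kWh/t
Apply correction: 7.1284 × 0.88 = 6.2730 kWh/t
Power = W × throughput = 6.2730 kWh/t × 1938.8 t/h = 12162.1 kW

P = 12162.1 kW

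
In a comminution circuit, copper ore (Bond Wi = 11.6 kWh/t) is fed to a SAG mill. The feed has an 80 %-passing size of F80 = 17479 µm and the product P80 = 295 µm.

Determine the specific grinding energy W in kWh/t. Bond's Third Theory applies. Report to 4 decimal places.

W = 10 Wi (P80^-0.5 − F80^-0.5)
1/√295 = 0.058222;  1/√17479 = 0.007564
W = 10·11.6·(0.058222 − 0.007564) = 5.8764 kWh/t

W = 5.8764 kWh/t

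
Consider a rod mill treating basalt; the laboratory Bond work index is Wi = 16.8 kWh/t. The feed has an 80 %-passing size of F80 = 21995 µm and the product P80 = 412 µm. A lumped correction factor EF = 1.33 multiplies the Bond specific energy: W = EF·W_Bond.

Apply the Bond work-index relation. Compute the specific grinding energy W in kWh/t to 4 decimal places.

W = 9.5015 kWh/t

Bond: W = 10·Wi·(1/√P80 − 1/√F80)
1/√412 = 0.049266;  1/√21995 = 0.006743
W = 10·16.8·(0.049266 − 0.006743) = 7.1440 kWh/t
Apply correction: 7.1440 × 1.33 = 9.5015 kWh/t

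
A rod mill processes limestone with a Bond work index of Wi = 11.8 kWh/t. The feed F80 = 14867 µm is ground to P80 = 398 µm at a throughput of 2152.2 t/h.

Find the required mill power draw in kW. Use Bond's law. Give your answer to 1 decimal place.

Bond: W = 10·Wi·(1/√P80 − 1/√F80)
W = 10·11.8·(1/√398 − 1/√14867) = 10·11.8·(0.041924) = 4.9470 kWh/t
Mill draw = 4.9470 × 2152.2 = 10647.0 kW

P = 10647.0 kW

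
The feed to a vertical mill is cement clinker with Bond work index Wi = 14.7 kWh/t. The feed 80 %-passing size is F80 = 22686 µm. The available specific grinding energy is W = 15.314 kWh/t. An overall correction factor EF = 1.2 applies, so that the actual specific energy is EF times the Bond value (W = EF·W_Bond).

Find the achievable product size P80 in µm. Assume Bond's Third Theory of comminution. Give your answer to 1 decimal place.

P80 = 114.5 µm

W = 10 Wi / √P80 − 10 Wi / √F80
W_Bond = W / EF = 15.314 / 1.2 = 12.7617 kWh/t
P80^-0.5 = F80^-0.5 + W_Bond/(10 Wi)
  = 12.7617/(10·14.7) + 1/√22686 = 0.086814 + 0.006639 = 0.093453
P80 = (1/0.093453)² = 10.7005² = 114.50 µm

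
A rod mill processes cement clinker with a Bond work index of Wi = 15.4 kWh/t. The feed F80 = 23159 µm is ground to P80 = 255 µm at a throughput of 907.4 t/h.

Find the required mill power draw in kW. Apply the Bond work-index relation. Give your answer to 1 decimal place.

P = 7832.6 kW

W_Bond = 10·Wi·(1/√P₈₀ − 1/√F₈₀)
W = 10·15.4·(1/√255 − 1/√23159) = 10·15.4·(0.056051) = 8.6319 kWh/t
P = W·T = 8.6319·907.4 = 7832.6 kW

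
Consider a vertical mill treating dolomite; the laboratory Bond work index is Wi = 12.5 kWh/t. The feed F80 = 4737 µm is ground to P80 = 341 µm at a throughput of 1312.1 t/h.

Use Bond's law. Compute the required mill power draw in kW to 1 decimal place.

P = 6498.8 kW

Bond:  W = 10 Wi (1/√P − 1/√F)
W = 10·12.5·(1/√341 − 1/√4737) = 10·12.5·(0.039624) = 4.9530 kWh/t
P_mill = W·ṁ = 4.9530·1312.1 = 6498.8 kW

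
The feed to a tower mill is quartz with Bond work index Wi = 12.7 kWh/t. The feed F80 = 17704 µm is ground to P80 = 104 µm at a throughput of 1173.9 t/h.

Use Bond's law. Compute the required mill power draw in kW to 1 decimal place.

P = 13498.5 kW

W = 10 Wi (1/√P80 − 1/√F80)  [Bond]
W = 10·12.7·(1/√104 − 1/√17704) = 10·12.7·(0.090542) = 11.4989 kWh/t
Power = W × throughput = 11.4989 kWh/t × 1173.9 t/h = 13498.5 kW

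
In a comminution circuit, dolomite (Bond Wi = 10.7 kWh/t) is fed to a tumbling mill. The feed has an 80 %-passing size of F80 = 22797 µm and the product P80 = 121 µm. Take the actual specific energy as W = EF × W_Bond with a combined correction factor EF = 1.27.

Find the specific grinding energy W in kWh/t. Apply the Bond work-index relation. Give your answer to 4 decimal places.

W = 11.4536 kWh/t

W = 10 Wi (P80^-0.5 − F80^-0.5)
1/√121 = 0.090909;  1/√22797 = 0.006623
W = 10·10.7·(0.090909 − 0.006623) = 9.0186 kWh/t
Apply correction: 9.0186 × 1.27 = 11.4536 kWh/t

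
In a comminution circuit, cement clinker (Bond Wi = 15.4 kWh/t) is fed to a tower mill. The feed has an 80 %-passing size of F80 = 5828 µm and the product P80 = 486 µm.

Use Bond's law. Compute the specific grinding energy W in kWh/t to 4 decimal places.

Bond: W = 10·Wi·(1/√P80 − 1/√F80)
1/√486 = 0.045361;  1/√5828 = 0.013099
W = 10·15.4·(0.045361 − 0.013099) = 4.9683 kWh/t

W = 4.9683 kWh/t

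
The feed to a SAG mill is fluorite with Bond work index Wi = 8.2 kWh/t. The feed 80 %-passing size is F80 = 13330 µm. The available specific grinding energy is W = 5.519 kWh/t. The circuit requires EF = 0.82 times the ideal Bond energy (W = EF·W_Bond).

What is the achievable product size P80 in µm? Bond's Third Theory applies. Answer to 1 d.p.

P80 = 121.5 µm

W = 10 Wi (1/√P80 − 1/√F80)  [Bond]
W_Bond = W / EF = 5.519 / 0.82 = 6.7305 kWh/t
⇒ 1/√P80 = W_Bond/(10·Wi) + 1/√F80
  = 6.7305/(10·8.2) + 1/√13330 = 0.082079 + 0.008661 = 0.090740
P80 = (1/0.090740)² = 11.0204² = 121.45 µm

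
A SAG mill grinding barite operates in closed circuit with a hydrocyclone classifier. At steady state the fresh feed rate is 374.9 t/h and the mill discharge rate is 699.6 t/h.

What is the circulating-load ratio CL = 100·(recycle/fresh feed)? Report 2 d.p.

Discharge = new feed + return, hence
R = M − F = 699.6 − 374.9 = 324.7 t/h
CL = 100·R/F = 100·324.7/374.9 = 86.61 %

CL = 86.61 %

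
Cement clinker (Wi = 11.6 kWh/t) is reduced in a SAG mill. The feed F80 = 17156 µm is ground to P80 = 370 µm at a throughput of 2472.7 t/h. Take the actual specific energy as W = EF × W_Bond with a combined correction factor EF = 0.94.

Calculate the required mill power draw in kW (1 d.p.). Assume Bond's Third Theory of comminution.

P = 11958.6 kW

Bond: W = 10·Wi·(1/√P80 − 1/√F80)
W = 10·11.6·(1/√370 − 1/√17156) = 10·11.6·(0.044353) = 5.1449 kWh/t
Corrected W = EF·W_Bond = 0.94·5.1449 = 4.8362 kWh/t
Power = W × throughput = 4.8362 kWh/t × 2472.7 t/h = 11958.6 kW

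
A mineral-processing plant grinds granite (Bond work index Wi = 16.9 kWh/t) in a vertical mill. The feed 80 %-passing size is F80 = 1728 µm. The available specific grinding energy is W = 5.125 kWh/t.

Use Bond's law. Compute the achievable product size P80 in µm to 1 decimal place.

W = 10 Wi / √P80 − 10 Wi / √F80
1/√P80 = 1/√F80 + W/(10·Wi)
  = 5.1250/(10·16.9) + 1/√1728 = 0.030325 + 0.024056 = 0.054382
P80 = (1/0.054382)² = 18.3885² = 338.14 µm

P80 = 338.1 µm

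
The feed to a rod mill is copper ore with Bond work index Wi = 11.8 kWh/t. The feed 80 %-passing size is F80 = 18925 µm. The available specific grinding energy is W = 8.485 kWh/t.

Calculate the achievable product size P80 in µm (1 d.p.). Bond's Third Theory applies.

P80 = 159.5 µm

W = 10 Wi / √P80 − 10 Wi / √F80
⇒ 1/√P80 = W/(10 Wi) + 1/√F80
  = 8.4850/(10·11.8) + 1/√18925 = 0.071907 + 0.007269 = 0.079176
P80 = (1/0.079176)² = 12.6301² = 159.52 µm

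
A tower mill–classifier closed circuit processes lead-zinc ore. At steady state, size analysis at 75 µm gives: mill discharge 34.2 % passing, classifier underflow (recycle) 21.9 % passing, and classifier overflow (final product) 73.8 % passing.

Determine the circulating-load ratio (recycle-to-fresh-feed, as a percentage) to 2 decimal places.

CL = 321.95 %

Classifier node, passing 75 µm:
r = (o − d)/(d − u)
r = (73.8 − 34.2)/(34.2 − 21.9) = 39.6/12.3 = 3.2195
CL = 100·r = 321.95 %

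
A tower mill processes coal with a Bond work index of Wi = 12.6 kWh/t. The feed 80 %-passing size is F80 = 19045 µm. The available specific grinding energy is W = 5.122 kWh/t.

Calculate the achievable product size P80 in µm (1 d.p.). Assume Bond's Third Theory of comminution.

W = 10·Wi·[P80^(−½) − F80^(−½)]
P80^(−½) = W/(10 Wi) + F80^(−½)
  = 5.1220/(10·12.6) + 1/√19045 = 0.040651 + 0.007246 = 0.047897
P80 = (1/0.047897)² = 20.8781² = 435.90 µm

P80 = 435.9 µm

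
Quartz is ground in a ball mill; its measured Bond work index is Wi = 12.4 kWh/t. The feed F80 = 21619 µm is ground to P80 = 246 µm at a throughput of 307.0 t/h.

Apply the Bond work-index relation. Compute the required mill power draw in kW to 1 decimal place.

P = 2168.2 kW

Bond: W = 10·Wi·(1/√P80 − 1/√F80)
W = 10·12.4·(1/√246 − 1/√21619) = 10·12.4·(0.056957) = 7.0626 kWh/t
Power = W × throughput = 7.0626 kWh/t × 307.0 t/h = 2168.2 kW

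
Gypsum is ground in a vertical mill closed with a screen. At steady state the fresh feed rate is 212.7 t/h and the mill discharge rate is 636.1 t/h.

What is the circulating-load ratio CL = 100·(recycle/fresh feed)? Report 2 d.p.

Steady state: M = F + R.
R = M − F = 636.1 − 212.7 = 423.4 t/h
CL = 100·R/F = 100·423.4/212.7 = 199.06 %

CL = 199.06 %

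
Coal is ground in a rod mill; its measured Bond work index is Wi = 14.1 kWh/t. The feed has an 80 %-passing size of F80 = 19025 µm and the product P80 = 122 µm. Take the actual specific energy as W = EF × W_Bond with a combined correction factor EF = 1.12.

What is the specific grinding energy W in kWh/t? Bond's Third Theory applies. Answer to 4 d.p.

W = 13.1525 kWh/t

W = 10·Wi·[P80^(−½) − F80^(−½)]
1/√122 = 0.090536;  1/√19025 = 0.007250
W = 10·14.1·(0.090536 − 0.007250) = 11.7433 kWh/t
Apply correction: 11.7433 × 1.12 = 13.1525 kWh/t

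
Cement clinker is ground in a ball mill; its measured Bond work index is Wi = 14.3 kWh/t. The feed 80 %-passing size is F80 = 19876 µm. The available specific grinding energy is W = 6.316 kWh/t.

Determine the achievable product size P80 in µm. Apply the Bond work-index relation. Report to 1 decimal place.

Bond: W = 10·Wi·(1/√P80 − 1/√F80)
⇒ 1/√P80 = W/(10 Wi) + 1/√F80
  = 6.3160/(10·14.3) + 1/√19876 = 0.044168 + 0.007093 = 0.051261
P80 = (1/0.051261)² = 19.5080² = 380.56 µm

P80 = 380.6 µm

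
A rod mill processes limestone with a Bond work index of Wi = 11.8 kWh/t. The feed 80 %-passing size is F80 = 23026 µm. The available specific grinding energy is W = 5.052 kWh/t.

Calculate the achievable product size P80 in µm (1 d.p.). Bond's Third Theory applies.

P80 = 409.7 µm

W = 10 Wi (1/√P80 − 1/√F80)  [Bond]
P80^(−½) = W/(10 Wi) + F80^(−½)
  = 5.0520/(10·11.8) + 1/√23026 = 0.042814 + 0.006590 = 0.049404
P80 = (1/0.049404)² = 20.2414² = 409.72 µm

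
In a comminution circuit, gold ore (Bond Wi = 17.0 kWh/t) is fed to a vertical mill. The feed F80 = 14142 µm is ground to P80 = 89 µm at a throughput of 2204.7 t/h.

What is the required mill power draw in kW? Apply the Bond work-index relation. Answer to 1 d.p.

W_Bond = 10·Wi·(1/√P₈₀ − 1/√F₈₀)
W = 10·17.0·(1/√89 − 1/√14142) = 10·17.0·(0.097591) = 16.5904 kWh/t
Power = W × throughput = 16.5904 kWh/t × 2204.7 t/h = 36576.9 kW

P = 36576.9 kW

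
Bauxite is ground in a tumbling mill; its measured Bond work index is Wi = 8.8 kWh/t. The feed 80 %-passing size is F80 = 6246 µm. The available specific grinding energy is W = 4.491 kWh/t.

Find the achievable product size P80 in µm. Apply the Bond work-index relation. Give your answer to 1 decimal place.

P80 = 246.5 µm

Bond:  W = 10 Wi (1/√P − 1/√F)
P80^(−½) = W/(10 Wi) + F80^(−½)
  = 4.4910/(10·8.8) + 1/√6246 = 0.051034 + 0.012653 = 0.063687
P80 = (1/0.063687)² = 15.7017² = 246.54 µm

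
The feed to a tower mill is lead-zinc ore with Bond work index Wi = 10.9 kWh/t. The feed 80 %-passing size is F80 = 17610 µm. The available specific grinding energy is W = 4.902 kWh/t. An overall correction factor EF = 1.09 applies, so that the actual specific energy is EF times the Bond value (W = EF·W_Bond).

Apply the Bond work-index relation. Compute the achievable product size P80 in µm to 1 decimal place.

P80 = 420.0 µm

W = 10 Wi / √P80 − 10 Wi / √F80
W_Bond = W / EF = 4.902 / 1.09 = 4.4972 kWh/t
⇒ 1/√P80 = W_Bond/(10·Wi) + 1/√F80
  = 4.4972/(10·10.9) + 1/√17610 = 0.041259 + 0.007536 = 0.048795
P80 = (1/0.048795)² = 20.4940² = 420.00 µm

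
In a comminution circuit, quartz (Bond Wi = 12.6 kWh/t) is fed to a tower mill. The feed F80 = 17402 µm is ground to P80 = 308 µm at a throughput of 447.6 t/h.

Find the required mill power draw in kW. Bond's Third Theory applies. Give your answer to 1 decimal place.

W = 10·Wi·[P80^(−½) − F80^(−½)]
W = 10·12.6·(1/√308 − 1/√17402) = 10·12.6·(0.049400) = 6.2244 kWh/t
Mill draw = 6.2244 × 447.6 = 2786.0 kW

P = 2786.0 kW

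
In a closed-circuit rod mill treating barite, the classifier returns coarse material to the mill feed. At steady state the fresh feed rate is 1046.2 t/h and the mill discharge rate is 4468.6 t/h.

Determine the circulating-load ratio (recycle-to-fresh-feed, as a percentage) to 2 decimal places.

CL = 327.13 %

Mill node: discharge = fresh + recycle.
R = M − F = 4468.6 − 1046.2 = 3422.4 t/h
CL = 100·R/F = 100·3422.4/1046.2 = 327.13 %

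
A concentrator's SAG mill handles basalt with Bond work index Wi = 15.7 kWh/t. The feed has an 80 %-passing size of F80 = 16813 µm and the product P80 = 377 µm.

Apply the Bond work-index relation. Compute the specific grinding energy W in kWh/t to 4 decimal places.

W = 10 Wi (1/√P80 − 1/√F80)  [Bond]
1/√377 = 0.051503;  1/√16813 = 0.007712
W = 10·15.7·(0.051503 − 0.007712) = 6.8751 kWh/t

W = 6.8751 kWh/t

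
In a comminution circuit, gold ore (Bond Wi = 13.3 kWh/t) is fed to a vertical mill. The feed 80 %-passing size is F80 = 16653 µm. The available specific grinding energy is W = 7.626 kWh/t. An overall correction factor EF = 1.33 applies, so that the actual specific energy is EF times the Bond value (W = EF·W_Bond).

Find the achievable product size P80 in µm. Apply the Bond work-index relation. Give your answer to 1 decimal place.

W = 10 Wi (P80^-0.5 − F80^-0.5)
W_Bond = W / EF = 7.626 / 1.33 = 5.7338 kWh/t
P80^-0.5 = F80^-0.5 + W_Bond/(10 Wi)
  = 5.7338/(10·13.3) + 1/√16653 = 0.043112 + 0.007749 = 0.050861
P80 = (1/0.050861)² = 19.6616² = 386.58 µm

P80 = 386.6 µm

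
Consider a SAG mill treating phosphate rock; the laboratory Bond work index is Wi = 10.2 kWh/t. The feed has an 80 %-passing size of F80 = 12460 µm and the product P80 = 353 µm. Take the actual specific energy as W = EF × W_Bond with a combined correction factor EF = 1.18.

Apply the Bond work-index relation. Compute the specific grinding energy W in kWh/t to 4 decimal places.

W = 5.3279 kWh/t

W_Bond = 10·Wi·(1/√P₈₀ − 1/√F₈₀)
1/√353 = 0.053225;  1/√12460 = 0.008959
W = 10·10.2·(0.053225 − 0.008959) = 4.5151 kWh/t
W_actual = 1.18 × 4.5151 = 5.3279 kWh/t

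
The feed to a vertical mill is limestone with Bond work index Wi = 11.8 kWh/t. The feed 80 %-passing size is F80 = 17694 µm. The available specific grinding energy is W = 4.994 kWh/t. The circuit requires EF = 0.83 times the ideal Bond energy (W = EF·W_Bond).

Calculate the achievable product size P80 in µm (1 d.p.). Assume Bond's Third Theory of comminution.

P80 = 292.1 µm

W = 10·Wi·[P80^(−½) − F80^(−½)]
W_Bond = W / EF = 4.994 / 0.83 = 6.0169 kWh/t
P80^(−½) = W_Bond/(10 Wi) + F80^(−½)
  = 6.0169/(10·11.8) + 1/√17694 = 0.050990 + 0.007518 = 0.058508
P80 = (1/0.058508)² = 17.0916² = 292.12 µm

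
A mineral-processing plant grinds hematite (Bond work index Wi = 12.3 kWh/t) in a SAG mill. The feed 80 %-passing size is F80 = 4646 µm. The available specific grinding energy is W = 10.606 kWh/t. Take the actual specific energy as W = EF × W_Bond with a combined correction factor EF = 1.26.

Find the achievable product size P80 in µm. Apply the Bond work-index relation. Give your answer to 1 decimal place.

P80 = 144.8 µm

W = 10 Wi (1/√P80 − 1/√F80)  [Bond]
W_Bond = W / EF = 10.606 / 1.26 = 8.4175 kWh/t
⇒ 1/√P80 = W_Bond/(10·Wi) + 1/√F80
  = 8.4175/(10·12.3) + 1/√4646 = 0.068435 + 0.014671 = 0.083106
P80 = (1/0.083106)² = 12.0329² = 144.79 µm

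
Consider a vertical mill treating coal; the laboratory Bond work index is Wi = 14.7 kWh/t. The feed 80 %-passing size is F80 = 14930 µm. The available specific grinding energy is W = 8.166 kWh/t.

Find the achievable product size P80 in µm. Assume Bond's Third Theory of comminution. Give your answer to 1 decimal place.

P80 = 246.2 µm

W_Bond = 10·Wi·(1/√P₈₀ − 1/√F₈₀)
P80^-0.5 = F80^-0.5 + W/(10 Wi)
  = 8.1660/(10·14.7) + 1/√14930 = 0.055551 + 0.008184 = 0.063735
P80 = (1/0.063735)² = 15.6899² = 246.17 µm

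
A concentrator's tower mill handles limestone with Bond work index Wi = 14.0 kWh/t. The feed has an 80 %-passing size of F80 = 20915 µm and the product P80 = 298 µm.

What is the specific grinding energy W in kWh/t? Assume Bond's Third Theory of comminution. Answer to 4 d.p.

Bond: W = 10·Wi·(1/√P80 − 1/√F80)
1/√298 = 0.057928;  1/√20915 = 0.006915
W = 10·14.0·(0.057928 − 0.006915) = 7.1419 kWh/t

W = 7.1419 kWh/t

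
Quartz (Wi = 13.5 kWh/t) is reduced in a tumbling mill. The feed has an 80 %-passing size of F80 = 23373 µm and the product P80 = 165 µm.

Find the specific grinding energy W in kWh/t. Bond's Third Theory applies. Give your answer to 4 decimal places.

W = 9.6267 kWh/t

W = 10·Wi·[P80^(−½) − F80^(−½)]
1/√165 = 0.077850;  1/√23373 = 0.006541
W = 10·13.5·(0.077850 − 0.006541) = 9.6267 kWh/t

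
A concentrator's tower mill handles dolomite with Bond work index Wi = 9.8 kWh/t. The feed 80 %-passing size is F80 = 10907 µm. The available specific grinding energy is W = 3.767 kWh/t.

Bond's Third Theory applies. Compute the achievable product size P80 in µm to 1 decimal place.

P80 = 433.8 µm

W = 10 Wi (1/√P80 − 1/√F80)  [Bond]
⇒ 1/√P80 = W/(10 Wi) + 1/√F80
  = 3.7670/(10·9.8) + 1/√10907 = 0.038439 + 0.009575 = 0.048014
P80 = (1/0.048014)² = 20.8273² = 433.78 µm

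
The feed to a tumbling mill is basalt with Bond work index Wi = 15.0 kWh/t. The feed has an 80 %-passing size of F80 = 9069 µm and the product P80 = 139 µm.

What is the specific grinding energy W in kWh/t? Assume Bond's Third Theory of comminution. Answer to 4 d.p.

W = 11.1477 kWh/t

W_Bond = 10·Wi·(1/√P₈₀ − 1/√F₈₀)
1/√139 = 0.084819;  1/√9069 = 0.010501
W = 10·15.0·(0.084819 − 0.010501) = 11.1477 kWh/t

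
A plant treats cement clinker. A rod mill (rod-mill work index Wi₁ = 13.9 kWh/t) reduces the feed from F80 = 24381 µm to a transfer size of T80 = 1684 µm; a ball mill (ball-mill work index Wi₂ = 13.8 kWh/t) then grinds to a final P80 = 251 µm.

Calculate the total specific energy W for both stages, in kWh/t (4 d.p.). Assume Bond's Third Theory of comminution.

W = 7.8446 kWh/t

Bond:  W = 10 Wi (1/√P − 1/√F)
Stage 1 (24381→1684 µm, Wi₁=13.9): W₁ = 10·13.9·(0.024369 − 0.006404) = 2.4970 kWh/t
Stage 2 (1684→251 µm, Wi₂=13.8): W₂ = 10·13.8·(0.063119 − 0.024369) = 5.3476 kWh/t
W = W₁ + W₂ = 2.4970 + 5.3476 = 7.8446 kWh/t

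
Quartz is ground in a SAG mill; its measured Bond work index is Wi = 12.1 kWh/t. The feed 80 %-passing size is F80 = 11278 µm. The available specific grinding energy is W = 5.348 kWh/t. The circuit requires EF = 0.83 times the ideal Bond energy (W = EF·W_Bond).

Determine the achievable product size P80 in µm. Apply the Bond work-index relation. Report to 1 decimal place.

W = 10·Wi·[P80^(−½) − F80^(−½)]
W_Bond = W / EF = 5.348 / 0.83 = 6.4434 kWh/t
P80^-0.5 = F80^-0.5 + W_Bond/(10 Wi)
  = 6.4434/(10·12.1) + 1/√11278 = 0.053251 + 0.009416 = 0.062667
P80 = (1/0.062667)² = 15.9573² = 254.63 µm

P80 = 254.6 µm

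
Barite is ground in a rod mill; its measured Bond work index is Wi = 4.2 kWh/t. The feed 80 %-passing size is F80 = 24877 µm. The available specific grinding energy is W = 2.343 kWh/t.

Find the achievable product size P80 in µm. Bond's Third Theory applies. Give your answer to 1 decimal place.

W_Bond = 10·Wi·(1/√P₈₀ − 1/√F₈₀)
⇒ 1/√P80 = W/(10 Wi) + 1/√F80
  = 2.3430/(10·4.2) + 1/√24877 = 0.055786 + 0.006340 = 0.062126
P80 = (1/0.062126)² = 16.0964² = 259.09 µm

P80 = 259.1 µm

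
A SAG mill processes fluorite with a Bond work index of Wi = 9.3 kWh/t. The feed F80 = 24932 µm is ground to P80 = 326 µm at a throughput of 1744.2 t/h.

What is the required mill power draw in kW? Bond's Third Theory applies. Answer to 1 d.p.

P = 7956.7 kW

Bond: W = 10·Wi·(1/√P80 − 1/√F80)
W = 10·9.3·(1/√326 − 1/√24932) = 10·9.3·(0.049052) = 4.5618 kWh/t
Mill draw = 4.5618 × 1744.2 = 7956.7 kW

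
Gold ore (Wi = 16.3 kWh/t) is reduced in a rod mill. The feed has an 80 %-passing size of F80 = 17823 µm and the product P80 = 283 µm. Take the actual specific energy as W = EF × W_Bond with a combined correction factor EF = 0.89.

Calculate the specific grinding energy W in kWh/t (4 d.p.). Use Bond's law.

W = 10·Wi·(P80^(-½) − F80^(-½))
1/√283 = 0.059444;  1/√17823 = 0.007490
W = 10·16.3·(0.059444 − 0.007490) = 8.4684 kWh/t
Corrected W = EF·W_Bond = 0.89·8.4684 = 7.5369 kWh/t

W = 7.5369 kWh/t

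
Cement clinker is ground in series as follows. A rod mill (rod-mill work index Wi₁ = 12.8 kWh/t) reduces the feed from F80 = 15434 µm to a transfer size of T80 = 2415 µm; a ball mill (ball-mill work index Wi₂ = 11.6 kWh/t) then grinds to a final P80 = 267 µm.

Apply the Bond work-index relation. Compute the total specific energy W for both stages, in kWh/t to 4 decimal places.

W = 6.3130 kWh/t

Bond:  W = 10 Wi (1/√P − 1/√F)
Stage 1 (15434→2415 µm, Wi₁=12.8): W₁ = 10·12.8·(0.020349 − 0.008049) = 1.5743 kWh/t
Stage 2 (2415→267 µm, Wi₂=11.6): W₂ = 10·11.6·(0.061199 − 0.020349) = 4.7386 kWh/t
W = W₁ + W₂ = 1.5743 + 4.7386 = 6.3130 kWh/t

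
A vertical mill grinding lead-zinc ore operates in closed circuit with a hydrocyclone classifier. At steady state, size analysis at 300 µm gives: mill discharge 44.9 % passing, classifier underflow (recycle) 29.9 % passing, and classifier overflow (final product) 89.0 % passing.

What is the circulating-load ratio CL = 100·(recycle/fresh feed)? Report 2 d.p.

CL = 294.00 %

Balance %-passing 300 µm (r = R/F):
(1+r)d = ru + o → r = (o−d)/(d−u)
r = (89.0 − 44.9)/(44.9 − 29.9) = 44.1/15.0 = 2.9400
CL = 100·r = 294.00 %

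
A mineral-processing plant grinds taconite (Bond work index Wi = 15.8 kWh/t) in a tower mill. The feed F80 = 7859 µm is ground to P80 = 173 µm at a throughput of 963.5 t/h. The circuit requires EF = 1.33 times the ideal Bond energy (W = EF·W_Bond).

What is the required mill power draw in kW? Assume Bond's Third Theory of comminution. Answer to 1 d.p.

Bond: W = 10·Wi·(1/√P80 − 1/√F80)
W = 10·15.8·(1/√173 − 1/√7859) = 10·15.8·(0.064748) = 10.2302 kWh/t
W_actual = 1.33 × 10.2302 = 13.6062 kWh/t
P_mill = W·ṁ = 13.6062·963.5 = 13109.6 kW

P = 13109.6 kW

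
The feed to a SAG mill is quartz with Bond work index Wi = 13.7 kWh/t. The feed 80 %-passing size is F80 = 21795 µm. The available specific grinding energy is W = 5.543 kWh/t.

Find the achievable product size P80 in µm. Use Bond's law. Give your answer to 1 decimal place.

P80 = 448.2 µm

W = 10 Wi (1/√P80 − 1/√F80)  [Bond]
⇒ 1/√P80 = W/(10 Wi) + 1/√F80
  = 5.5430/(10·13.7) + 1/√21795 = 0.040460 + 0.006774 = 0.047233
P80 = (1/0.047233)² = 21.1714² = 448.23 µm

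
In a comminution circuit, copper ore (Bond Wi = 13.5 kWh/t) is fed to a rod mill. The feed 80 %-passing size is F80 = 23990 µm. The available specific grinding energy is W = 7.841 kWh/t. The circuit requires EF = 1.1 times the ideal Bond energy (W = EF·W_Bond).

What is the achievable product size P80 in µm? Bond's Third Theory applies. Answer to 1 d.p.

P80 = 284.8 µm

W = 10·Wi·[P80^(−½) − F80^(−½)]
W_Bond = W / EF = 7.841 / 1.1 = 7.1282 kWh/t
P80^-0.5 = F80^-0.5 + W_Bond/(10 Wi)
  = 7.1282/(10·13.5) + 1/√23990 = 0.052801 + 0.006456 = 0.059258
P80 = (1/0.059258)² = 16.8755² = 284.78 µm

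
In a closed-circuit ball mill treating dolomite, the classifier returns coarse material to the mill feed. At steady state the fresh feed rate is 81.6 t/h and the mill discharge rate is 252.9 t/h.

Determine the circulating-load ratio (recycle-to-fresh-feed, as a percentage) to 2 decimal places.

Steady state: M = F + R.
R = M − F = 252.9 − 81.6 = 171.3 t/h
CL = 100·R/F = 100·171.3/81.6 = 209.93 %

CL = 209.93 %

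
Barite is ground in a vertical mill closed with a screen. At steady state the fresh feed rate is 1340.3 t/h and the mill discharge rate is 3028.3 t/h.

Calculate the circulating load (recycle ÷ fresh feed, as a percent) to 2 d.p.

CL = 125.94 %

M = F + R at steady state, so:
R = M − F = 3028.3 − 1340.3 = 1688.0 t/h
CL = 100·R/F = 100·1688.0/1340.3 = 125.94 %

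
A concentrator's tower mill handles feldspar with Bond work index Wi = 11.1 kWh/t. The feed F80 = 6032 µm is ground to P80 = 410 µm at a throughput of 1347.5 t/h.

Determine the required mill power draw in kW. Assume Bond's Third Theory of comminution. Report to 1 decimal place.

P = 5461.0 kW

Bond: W = 10·Wi·(1/√P80 − 1/√F80)
W = 10·11.1·(1/√410 − 1/√6032) = 10·11.1·(0.036511) = 4.0527 kWh/t
P = W·T = 4.0527·1347.5 = 5461.0 kW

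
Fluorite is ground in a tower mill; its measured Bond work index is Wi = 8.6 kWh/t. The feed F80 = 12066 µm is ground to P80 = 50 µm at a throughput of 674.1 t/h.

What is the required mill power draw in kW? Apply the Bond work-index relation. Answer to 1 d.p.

Bond:  W = 10 Wi (1/√P − 1/√F)
W = 10·8.6·(1/√50 − 1/√12066) = 10·8.6·(0.132318) = 11.3793 kWh/t
P_mill = W·ṁ = 11.3793·674.1 = 7670.8 kW

P = 7670.8 kW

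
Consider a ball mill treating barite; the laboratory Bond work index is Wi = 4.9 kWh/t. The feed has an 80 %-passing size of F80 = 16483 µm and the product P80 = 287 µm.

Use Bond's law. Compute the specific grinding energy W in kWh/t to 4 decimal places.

W = 2.5107 kWh/t

Bond:  W = 10 Wi (1/√P − 1/√F)
1/√287 = 0.059028;  1/√16483 = 0.007789
W = 10·4.9·(0.059028 − 0.007789) = 2.5107 kWh/t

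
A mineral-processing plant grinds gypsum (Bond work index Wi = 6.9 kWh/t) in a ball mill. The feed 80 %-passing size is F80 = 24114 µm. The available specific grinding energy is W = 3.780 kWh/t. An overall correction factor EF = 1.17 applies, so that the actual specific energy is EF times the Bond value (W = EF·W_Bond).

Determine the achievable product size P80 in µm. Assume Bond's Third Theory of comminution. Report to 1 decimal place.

P80 = 352.5 µm

W = 10·Wi·[P80^(−½) − F80^(−½)]
W_Bond = W / EF = 3.780 / 1.17 = 3.2308 kWh/t
⇒ 1/√P80 = W_Bond/(10·Wi) + 1/√F80
  = 3.2308/(10·6.9) + 1/√24114 = 0.046823 + 0.006440 = 0.053262
P80 = (1/0.053262)² = 18.7750² = 352.50 µm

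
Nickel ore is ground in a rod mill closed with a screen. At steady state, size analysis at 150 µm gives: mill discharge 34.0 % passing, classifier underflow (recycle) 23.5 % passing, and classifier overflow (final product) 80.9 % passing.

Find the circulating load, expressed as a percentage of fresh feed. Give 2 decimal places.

Two-product formula at 150 µm:
d + r·d = r·u + o → r(d−u) = o−d
r = (80.9 − 34.0)/(34.0 − 23.5) = 46.9/10.5 = 4.4667
CL = 100·r = 446.67 %

CL = 446.67 %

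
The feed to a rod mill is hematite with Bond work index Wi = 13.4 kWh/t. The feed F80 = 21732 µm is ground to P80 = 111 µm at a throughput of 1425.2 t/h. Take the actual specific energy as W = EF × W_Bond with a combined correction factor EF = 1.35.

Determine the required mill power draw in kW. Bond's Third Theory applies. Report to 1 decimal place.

P = 22722.2 kW

W = 10 Wi (P80^-0.5 − F80^-0.5)
W = 10·13.4·(1/√111 − 1/√21732) = 10·13.4·(0.088132) = 11.8097 kWh/t
Corrected W = EF·W_Bond = 1.35·11.8097 = 15.9431 kWh/t
Mill draw = 15.9431 × 1425.2 = 22722.2 kW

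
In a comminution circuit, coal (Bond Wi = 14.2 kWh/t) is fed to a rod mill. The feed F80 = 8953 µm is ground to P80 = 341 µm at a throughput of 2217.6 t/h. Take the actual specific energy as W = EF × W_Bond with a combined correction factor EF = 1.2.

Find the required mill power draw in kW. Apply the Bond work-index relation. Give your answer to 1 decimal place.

P = 16469.7 kW

Bond:  W = 10 Wi (1/√P − 1/√F)
W = 10·14.2·(1/√341 − 1/√8953) = 10·14.2·(0.043584) = 6.1890 kWh/t
With EF = 1.2: W = 6.1890·1.2 = 7.4268 kWh/t
Mill draw = 7.4268 × 2217.6 = 16469.7 kW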